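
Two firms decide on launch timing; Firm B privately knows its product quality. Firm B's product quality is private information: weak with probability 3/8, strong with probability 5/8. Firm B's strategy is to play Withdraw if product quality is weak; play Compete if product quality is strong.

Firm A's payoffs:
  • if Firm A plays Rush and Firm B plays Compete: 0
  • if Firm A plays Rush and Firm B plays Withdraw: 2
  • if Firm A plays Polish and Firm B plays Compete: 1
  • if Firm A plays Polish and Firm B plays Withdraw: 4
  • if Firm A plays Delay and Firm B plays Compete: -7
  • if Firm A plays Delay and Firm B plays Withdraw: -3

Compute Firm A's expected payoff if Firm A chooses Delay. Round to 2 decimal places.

E[Delay] = 3/8·(-3) + 5/8·(-7) = (-9/8) + (-35/8) = -11/2

-5.50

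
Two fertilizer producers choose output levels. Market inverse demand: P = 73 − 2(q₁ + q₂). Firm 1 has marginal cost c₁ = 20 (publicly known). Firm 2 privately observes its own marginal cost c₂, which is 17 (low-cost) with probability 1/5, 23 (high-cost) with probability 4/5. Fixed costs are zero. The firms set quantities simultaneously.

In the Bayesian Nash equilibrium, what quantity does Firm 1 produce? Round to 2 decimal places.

Firm 2 with cost c maximizes (73 − 2(q₁+q₂) − c)·q₂, giving q₂(c) = (73 − c − 2q₁)/4.
E[c₂] = 1/5·17 + 4/5·23 = 21.8
Firm 1's FOC against E[q₂] yields q₁ = (73 − 2·20 + E[c₂])/6 = (73 − 40 + 21.8)/6 = 9.13333.

9.13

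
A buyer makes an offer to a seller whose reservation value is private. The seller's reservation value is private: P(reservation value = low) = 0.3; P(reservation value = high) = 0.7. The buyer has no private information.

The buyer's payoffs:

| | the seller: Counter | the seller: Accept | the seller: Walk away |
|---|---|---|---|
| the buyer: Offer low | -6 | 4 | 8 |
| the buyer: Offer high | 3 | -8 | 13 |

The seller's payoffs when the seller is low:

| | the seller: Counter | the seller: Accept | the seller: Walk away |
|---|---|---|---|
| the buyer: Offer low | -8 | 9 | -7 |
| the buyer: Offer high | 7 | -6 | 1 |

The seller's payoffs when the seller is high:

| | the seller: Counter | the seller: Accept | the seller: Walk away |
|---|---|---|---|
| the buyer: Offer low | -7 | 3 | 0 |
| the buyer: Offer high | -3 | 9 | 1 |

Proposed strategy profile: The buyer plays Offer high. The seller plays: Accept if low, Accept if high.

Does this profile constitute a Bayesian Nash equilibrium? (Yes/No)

A profile is a BNE iff every type of every player is best-responding given beliefs about the other side.
The buyer plays Offer high: E[Offer high] = 0.3·(-8) + 0.7·(-8) = -8; E[Offer low] = 4. Not best-responding. ✗
The seller (reservation value low), facing Offer high: Counter gives 7, Accept gives -6, Walk away gives 1. Proposed Accept is not best — profitable deviation exists. ✗
The seller (reservation value high), facing Offer high: Counter gives -3, Accept gives 9, Walk away gives 1. Proposed Accept is best. ✓

No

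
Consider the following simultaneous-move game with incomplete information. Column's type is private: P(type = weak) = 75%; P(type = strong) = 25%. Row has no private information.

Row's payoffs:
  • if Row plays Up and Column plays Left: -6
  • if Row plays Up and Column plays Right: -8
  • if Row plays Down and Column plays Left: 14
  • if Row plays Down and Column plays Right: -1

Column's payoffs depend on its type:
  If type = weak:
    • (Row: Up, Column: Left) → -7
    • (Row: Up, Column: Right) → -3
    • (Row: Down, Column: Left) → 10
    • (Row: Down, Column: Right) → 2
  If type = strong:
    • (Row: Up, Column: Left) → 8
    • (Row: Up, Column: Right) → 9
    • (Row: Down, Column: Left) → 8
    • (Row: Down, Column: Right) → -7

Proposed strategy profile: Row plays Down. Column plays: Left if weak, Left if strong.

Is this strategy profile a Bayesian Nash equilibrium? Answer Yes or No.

Row plays Down: E[Down] = 0.75·(14) + 0.25·(14) = 14; E[Up] = -6. Best-responding. ✓
Column (type weak), facing Down: Left gives 10, Right gives 2. Proposed Left is best. ✓
Column (type strong), facing Down: Left gives 8, Right gives -7. Proposed Left is best. ✓

Yes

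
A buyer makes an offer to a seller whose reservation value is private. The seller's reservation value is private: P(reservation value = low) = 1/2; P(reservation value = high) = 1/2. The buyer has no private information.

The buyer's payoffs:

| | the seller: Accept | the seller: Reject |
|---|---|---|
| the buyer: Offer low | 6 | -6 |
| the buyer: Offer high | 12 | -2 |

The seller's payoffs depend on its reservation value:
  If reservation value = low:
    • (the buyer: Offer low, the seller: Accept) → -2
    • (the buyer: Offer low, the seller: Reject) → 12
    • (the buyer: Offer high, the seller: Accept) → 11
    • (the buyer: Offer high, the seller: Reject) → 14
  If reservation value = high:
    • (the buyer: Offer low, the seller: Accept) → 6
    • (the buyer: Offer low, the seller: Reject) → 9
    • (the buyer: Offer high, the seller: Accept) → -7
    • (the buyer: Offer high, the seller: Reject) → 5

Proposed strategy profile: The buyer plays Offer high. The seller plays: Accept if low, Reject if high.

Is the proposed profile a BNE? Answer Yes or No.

No

A profile is a BNE iff every type of every player is best-responding given beliefs about the other side.
The buyer plays Offer high: E[Offer high] = 1/2·(12) + 1/2·(-2) = 5; E[Offer low] = 0. Best-responding. ✓
The seller (reservation value low), facing Offer high: Accept gives 11, Reject gives 14. Proposed Accept is not best — profitable deviation exists. ✗
The seller (reservation value high), facing Offer high: Accept gives -7, Reject gives 5. Proposed Reject is best. ✓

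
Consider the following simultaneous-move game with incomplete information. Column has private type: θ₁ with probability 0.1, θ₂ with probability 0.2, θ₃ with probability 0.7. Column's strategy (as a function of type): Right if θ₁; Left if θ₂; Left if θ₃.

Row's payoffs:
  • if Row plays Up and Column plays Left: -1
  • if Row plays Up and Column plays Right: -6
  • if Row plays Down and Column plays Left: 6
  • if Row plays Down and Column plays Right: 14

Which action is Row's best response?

Down

E[Up] = 0.1·(-6) + 0.2·(-1) + 0.7·(-1) = -1.5
E[Down] = 0.1·(14) + 0.2·(6) + 0.7·(6) = 6.8
Best response: Down (6.8 is the largest).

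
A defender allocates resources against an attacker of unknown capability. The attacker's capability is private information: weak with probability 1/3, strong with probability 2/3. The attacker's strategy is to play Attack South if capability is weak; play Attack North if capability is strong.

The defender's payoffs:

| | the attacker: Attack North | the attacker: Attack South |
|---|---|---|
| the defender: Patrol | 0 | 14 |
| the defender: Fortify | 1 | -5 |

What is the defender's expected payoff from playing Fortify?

E[Fortify] = 1/3·(-5) + 2/3·1 = (-5/3) + 2/3 = -1

-1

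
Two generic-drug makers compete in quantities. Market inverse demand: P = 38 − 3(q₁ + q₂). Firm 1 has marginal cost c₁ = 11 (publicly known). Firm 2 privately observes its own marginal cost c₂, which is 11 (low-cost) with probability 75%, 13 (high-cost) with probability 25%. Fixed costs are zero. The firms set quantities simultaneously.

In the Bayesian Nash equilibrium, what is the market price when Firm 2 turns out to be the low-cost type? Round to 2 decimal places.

19.92

Each type of Firm 2 best-responds to q₁; Firm 1 best-responds to the expected q₂ over Firm 2's types.
Firm 2 with cost c maximizes (38 − 3(q₁+q₂) − c)·q₂, giving q₂(c) = (38 − c − 3q₁)/6.
E[c₂] = 0.75·11 + 0.25·13 = 11.5
Firm 1's FOC against E[q₂] yields q₁ = (38 − 2·11 + E[c₂])/9 = (38 − 22 + 11.5)/9 = 3.05556.
q₂(low-cost) = 2.97222, so P = 38 − 3·(3.05556 + 2.97222) = 19.9167.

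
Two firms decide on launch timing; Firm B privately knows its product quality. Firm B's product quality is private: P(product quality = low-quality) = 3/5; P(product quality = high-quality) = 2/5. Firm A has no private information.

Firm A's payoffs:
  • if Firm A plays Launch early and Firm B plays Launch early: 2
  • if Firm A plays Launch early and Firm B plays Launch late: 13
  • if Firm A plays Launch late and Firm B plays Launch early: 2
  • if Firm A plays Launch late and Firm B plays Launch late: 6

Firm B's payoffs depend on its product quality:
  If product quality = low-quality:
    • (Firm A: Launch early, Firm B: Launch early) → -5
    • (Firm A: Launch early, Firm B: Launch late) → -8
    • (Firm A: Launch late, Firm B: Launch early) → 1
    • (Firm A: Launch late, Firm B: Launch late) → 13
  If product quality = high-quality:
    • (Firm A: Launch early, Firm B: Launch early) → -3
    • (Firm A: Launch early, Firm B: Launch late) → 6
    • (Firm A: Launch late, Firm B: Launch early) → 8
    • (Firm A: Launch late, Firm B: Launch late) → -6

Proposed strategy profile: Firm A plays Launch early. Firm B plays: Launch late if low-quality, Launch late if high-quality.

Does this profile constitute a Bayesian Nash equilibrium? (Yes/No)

No

A profile is a BNE iff every type of every player is best-responding given beliefs about the other side.
Firm A plays Launch early: E[Launch early] = 3/5·(13) + 2/5·(13) = 13; E[Launch late] = 6. Best-responding. ✓
Firm B (product quality low-quality), facing Launch early: Launch early gives -5, Launch late gives -8. Proposed Launch late is not best — profitable deviation exists. ✗
Firm B (product quality high-quality), facing Launch early: Launch early gives -3, Launch late gives 6. Proposed Launch late is best. ✓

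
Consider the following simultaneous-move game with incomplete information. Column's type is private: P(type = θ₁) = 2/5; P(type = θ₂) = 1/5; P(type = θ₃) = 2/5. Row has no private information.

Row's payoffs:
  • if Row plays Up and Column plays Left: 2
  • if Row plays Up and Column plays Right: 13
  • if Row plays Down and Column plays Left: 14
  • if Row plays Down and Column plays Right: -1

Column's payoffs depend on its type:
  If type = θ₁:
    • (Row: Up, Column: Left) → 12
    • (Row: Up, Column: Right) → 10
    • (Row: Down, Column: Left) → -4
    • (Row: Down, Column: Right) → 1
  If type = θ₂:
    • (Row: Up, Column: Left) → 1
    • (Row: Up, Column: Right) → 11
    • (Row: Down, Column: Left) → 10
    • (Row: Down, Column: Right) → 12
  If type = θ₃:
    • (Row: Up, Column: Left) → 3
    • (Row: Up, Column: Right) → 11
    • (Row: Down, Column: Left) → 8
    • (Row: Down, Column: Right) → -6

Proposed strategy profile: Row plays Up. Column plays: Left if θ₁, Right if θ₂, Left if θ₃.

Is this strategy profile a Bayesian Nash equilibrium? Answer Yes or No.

No

A profile is a BNE iff every type of every player is best-responding given beliefs about the other side.
Row plays Up: E[Up] = 2/5·(2) + 1/5·(13) + 2/5·(2) = 21/5; E[Down] = 11. Not best-responding. ✗
Column (type θ₁), facing Up: Left gives 12, Right gives 10. Proposed Left is best. ✓
Column (type θ₂), facing Up: Left gives 1, Right gives 11. Proposed Right is best. ✓
Column (type θ₃), facing Up: Left gives 3, Right gives 11. Proposed Left is not best — profitable deviation exists. ✗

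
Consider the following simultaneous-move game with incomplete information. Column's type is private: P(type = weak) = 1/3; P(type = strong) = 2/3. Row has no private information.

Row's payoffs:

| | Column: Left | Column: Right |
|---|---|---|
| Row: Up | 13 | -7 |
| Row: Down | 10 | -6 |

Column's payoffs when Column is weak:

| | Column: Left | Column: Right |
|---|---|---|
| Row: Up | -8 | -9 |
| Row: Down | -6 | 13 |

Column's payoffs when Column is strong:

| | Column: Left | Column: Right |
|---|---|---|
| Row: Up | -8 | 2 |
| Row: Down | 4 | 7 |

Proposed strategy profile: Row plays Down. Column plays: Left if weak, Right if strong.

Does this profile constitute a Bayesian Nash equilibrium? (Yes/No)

Row plays Down: E[Down] = 1/3·(10) + 2/3·(-6) = -2/3; E[Up] = -1/3. Not best-responding. ✗
Column (type weak), facing Down: Left gives -6, Right gives 13. Proposed Left is not best — profitable deviation exists. ✗
Column (type strong), facing Down: Left gives 4, Right gives 7. Proposed Right is best. ✓

No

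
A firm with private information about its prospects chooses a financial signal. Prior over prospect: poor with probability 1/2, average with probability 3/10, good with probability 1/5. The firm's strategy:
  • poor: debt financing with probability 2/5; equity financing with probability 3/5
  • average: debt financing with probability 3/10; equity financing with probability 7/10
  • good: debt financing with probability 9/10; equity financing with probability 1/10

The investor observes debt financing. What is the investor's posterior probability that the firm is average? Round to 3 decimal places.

0.191

Apply Bayes' rule using the sender's strategy as the likelihood.
P(debt financing) = (1/2)·(2/5) + (3/10)·(3/10) + (1/5)·(9/10) = 47/100
P(average | debt financing) = ((3/10)·(3/10)) / (47/100) = (9/100) / (47/100) = 9/47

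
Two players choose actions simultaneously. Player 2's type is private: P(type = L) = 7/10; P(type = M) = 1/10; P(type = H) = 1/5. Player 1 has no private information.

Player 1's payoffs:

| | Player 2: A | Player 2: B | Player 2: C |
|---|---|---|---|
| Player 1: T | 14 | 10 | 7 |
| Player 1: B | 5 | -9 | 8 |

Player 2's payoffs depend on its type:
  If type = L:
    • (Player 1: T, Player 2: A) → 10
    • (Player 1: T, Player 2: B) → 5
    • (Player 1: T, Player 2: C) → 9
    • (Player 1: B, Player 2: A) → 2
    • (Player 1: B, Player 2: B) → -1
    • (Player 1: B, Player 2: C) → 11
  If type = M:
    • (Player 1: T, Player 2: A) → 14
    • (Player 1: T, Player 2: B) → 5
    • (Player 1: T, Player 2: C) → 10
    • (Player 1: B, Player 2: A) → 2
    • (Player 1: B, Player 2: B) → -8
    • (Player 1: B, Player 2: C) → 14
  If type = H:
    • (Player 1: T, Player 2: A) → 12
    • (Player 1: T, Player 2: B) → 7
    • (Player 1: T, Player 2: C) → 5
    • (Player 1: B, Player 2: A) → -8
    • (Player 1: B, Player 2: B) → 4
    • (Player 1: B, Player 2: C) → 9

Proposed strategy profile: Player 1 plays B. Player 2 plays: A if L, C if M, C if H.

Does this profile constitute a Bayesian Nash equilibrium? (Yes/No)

Player 1 plays B: E[B] = 7/10·(5) + 1/10·(8) + 1/5·(8) = 59/10; E[T] = 119/10. Not best-responding. ✗
Player 2 (type L), facing B: A gives 2, B gives -1, C gives 11. Proposed A is not best — profitable deviation exists. ✗
Player 2 (type M), facing B: A gives 2, B gives -8, C gives 14. Proposed C is best. ✓
Player 2 (type H), facing B: A gives -8, B gives 4, C gives 9. Proposed C is best. ✓

No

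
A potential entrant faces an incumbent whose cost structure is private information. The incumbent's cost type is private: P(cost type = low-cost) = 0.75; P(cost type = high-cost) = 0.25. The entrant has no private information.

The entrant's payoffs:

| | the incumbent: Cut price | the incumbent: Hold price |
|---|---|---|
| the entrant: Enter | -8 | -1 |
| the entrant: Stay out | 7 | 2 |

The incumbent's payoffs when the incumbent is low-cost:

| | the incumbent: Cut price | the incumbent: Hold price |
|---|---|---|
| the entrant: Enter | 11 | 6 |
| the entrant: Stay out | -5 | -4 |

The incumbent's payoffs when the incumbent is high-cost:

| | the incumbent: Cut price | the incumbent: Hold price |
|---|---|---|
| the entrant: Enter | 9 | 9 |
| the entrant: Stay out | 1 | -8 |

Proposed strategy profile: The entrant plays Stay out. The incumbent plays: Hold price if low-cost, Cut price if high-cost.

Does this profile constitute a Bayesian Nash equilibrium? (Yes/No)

Yes

The entrant plays Stay out: E[Stay out] = 0.75·(2) + 0.25·(7) = 3.25; E[Enter] = -2.75. Best-responding. ✓
The incumbent (cost type low-cost), facing Stay out: Cut price gives -5, Hold price gives -4. Proposed Hold price is best. ✓
The incumbent (cost type high-cost), facing Stay out: Cut price gives 1, Hold price gives -8. Proposed Cut price is best. ✓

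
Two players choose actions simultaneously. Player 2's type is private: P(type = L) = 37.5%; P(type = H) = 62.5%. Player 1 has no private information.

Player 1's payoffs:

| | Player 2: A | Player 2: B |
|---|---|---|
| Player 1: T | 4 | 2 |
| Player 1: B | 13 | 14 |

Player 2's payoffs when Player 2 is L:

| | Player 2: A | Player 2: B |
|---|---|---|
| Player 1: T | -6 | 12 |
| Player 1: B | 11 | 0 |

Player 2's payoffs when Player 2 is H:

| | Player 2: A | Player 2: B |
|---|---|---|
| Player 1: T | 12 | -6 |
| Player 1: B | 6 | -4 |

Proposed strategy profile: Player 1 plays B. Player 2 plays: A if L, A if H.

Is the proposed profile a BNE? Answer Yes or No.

Yes

Player 1 plays B: E[B] = 0.375·(13) + 0.625·(13) = 13; E[T] = 4. Best-responding. ✓
Player 2 (type L), facing B: A gives 11, B gives 0. Proposed A is best. ✓
Player 2 (type H), facing B: A gives 6, B gives -4. Proposed A is best. ✓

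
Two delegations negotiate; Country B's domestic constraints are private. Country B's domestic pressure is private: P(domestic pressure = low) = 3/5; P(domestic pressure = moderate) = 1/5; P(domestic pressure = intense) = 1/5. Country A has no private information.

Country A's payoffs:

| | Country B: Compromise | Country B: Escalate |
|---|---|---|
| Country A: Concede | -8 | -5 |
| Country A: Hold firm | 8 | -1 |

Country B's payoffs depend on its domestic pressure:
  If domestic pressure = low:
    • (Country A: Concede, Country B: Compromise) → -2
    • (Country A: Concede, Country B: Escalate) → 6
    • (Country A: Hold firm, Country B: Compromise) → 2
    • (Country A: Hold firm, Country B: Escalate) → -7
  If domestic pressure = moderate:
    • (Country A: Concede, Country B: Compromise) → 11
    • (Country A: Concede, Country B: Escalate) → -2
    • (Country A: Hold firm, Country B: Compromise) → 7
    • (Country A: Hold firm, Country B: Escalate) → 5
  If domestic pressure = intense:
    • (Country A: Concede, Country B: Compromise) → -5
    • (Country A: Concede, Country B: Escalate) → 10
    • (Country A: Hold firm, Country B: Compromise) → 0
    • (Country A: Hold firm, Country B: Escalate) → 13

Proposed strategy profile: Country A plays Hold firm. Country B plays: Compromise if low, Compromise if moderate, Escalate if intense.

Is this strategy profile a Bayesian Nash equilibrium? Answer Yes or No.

Country A plays Hold firm: E[Hold firm] = 3/5·(8) + 1/5·(8) + 1/5·(-1) = 31/5; E[Concede] = -37/5. Best-responding. ✓
Country B (domestic pressure low), facing Hold firm: Compromise gives 2, Escalate gives -7. Proposed Compromise is best. ✓
Country B (domestic pressure moderate), facing Hold firm: Compromise gives 7, Escalate gives 5. Proposed Compromise is best. ✓
Country B (domestic pressure intense), facing Hold firm: Compromise gives 0, Escalate gives 13. Proposed Escalate is best. ✓

Yes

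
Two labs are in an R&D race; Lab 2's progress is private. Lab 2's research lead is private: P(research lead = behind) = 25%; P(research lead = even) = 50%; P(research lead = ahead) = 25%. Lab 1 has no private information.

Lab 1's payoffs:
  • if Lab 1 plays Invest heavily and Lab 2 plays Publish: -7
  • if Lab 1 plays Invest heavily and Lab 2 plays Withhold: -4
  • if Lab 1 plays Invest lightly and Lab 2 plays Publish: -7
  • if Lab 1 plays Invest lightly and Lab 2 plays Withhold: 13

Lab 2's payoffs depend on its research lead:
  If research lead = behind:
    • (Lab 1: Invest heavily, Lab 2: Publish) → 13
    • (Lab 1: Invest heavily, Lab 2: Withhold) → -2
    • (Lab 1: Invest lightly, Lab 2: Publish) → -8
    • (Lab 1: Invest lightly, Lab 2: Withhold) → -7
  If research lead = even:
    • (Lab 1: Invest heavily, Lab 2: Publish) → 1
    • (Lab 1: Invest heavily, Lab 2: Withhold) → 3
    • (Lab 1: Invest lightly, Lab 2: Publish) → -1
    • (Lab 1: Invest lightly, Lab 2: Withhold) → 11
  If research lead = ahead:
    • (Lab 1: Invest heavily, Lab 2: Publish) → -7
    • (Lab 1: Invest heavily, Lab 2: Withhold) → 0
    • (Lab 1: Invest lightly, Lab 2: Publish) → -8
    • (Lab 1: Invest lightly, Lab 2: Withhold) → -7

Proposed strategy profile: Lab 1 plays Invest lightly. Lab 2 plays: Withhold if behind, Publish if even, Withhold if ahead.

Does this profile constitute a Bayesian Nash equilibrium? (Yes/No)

Lab 1 plays Invest lightly: E[Invest lightly] = 0.25·(13) + 0.5·(-7) + 0.25·(13) = 3; E[Invest heavily] = -5.5. Best-responding. ✓
Lab 2 (research lead behind), facing Invest lightly: Publish gives -8, Withhold gives -7. Proposed Withhold is best. ✓
Lab 2 (research lead even), facing Invest lightly: Publish gives -1, Withhold gives 11. Proposed Publish is not best — profitable deviation exists. ✗
Lab 2 (research lead ahead), facing Invest lightly: Publish gives -8, Withhold gives -7. Proposed Withhold is best. ✓

No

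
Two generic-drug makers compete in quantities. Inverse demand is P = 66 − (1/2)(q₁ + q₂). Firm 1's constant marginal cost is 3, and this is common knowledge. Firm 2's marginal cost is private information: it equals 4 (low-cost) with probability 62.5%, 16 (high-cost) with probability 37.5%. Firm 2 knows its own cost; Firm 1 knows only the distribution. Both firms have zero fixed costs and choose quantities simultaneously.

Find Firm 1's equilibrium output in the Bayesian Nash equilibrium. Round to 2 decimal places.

45.67

Type-c best response for Firm 2: q₂(c) = (66 − c) − q₁/2.
Firm 1 maximizes expected profit; its first-order condition is 66 − q₁ − (1/2)E[q₂] − 3 = 0.
Substituting E[q₂] and solving: E[c₂] = 8.5, so q₁ = (66 − 2·3 + 8.5)/(3/2) = 45.6667.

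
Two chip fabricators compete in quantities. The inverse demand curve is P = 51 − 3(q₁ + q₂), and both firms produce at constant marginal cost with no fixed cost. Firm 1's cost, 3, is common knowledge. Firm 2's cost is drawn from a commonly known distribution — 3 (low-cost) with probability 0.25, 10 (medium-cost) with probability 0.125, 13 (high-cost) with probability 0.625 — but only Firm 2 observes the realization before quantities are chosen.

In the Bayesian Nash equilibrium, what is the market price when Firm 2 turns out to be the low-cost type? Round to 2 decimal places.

17.81

Firm 2 with cost c maximizes (51 − 3(q₁+q₂) − c)·q₂, giving q₂(c) = (51 − c − 3q₁)/6.
E[c₂] = 0.25·3 + 0.125·10 + 0.625·13 = 10.125
Firm 1's FOC against E[q₂] yields q₁ = (51 − 2·3 + E[c₂])/9 = (51 − 6 + 10.125)/9 = 6.125.
q₂(low-cost) = 4.9375, so P = 51 − 3·(6.125 + 4.9375) = 17.8125.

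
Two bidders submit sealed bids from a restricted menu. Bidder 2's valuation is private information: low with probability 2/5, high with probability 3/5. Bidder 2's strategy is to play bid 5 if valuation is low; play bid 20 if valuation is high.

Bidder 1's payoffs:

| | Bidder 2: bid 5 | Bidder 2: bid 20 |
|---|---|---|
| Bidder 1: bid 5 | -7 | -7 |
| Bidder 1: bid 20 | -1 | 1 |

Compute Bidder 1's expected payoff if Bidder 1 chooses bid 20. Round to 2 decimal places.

0.20

E[bid 20] = 2/5·(-1) + 3/5·1 = (-2/5) + 3/5 = 1/5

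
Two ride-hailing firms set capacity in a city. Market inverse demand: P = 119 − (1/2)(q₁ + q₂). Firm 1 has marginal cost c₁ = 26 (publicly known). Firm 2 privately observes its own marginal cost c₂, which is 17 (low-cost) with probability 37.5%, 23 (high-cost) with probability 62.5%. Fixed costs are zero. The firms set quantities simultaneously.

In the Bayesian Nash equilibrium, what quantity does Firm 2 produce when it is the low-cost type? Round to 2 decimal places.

72.75

Firm 2 with cost c maximizes (119 − (1/2)(q₁+q₂) − c)·q₂, giving q₂(c) = (119 − c − (1/2)q₁).
E[c₂] = 0.375·17 + 0.625·23 = 20.75
Firm 1's FOC against E[q₂] yields q₁ = (119 − 2·26 + E[c₂])/(3/2) = (119 − 52 + 20.75)/(3/2) = 58.5.
q₂(low-cost) = (119 − 17 − (1/2)·58.5) = 72.75.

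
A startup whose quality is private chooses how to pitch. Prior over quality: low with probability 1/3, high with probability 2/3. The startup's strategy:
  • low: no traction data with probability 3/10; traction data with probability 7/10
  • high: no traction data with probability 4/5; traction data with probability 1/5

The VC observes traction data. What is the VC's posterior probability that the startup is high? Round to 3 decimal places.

P(traction data) = (1/3)·(7/10) + (2/3)·(1/5) = 11/30
P(high | traction data) = ((2/3)·(1/5)) / (11/30) = (2/15) / (11/30) = 4/11

0.364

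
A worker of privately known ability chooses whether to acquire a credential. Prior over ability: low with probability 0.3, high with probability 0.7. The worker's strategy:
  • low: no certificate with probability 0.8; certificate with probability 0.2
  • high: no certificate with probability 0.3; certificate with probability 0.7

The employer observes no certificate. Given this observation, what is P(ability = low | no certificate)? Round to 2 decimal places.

0.53

P(no certificate) = 0.3·0.8 + 0.7·0.3 = 0.45
P(low | no certificate) = (0.3·0.8) / 0.45 = 0.24 / 0.45 = 0.533333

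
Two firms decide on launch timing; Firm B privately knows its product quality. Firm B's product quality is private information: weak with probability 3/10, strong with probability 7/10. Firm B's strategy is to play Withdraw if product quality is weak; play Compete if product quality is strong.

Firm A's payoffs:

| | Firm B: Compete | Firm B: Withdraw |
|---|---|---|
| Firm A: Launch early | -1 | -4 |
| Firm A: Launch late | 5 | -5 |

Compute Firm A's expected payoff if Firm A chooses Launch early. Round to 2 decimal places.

Take the expectation over Firm B's product quality, weighting each type's action by its prior probability.
E[Launch early] = 3/10·(-4) + 7/10·(-1) = (-6/5) + (-7/10) = -19/10

-1.90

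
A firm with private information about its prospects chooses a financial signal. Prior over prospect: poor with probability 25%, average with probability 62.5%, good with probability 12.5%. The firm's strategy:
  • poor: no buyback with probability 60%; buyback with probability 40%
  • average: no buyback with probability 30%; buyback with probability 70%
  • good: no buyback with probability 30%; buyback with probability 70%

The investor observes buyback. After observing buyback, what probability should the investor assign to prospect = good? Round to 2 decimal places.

Apply Bayes' rule using the sender's strategy as the likelihood.
P(buyback) = 0.25·0.4 + 0.625·0.7 + 0.125·0.7 = 0.625
P(good | buyback) = (0.125·0.7) / 0.625 = 0.0875 / 0.625 = 0.14

0.14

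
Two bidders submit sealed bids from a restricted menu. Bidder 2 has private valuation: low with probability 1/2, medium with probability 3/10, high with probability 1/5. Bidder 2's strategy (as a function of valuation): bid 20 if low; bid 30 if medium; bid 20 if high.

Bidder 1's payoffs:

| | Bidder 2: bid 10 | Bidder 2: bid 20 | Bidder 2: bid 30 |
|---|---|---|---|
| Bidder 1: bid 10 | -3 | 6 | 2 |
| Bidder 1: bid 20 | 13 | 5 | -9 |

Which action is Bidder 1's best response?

bid 10

E[bid 10] = 1/2·(6) + 3/10·(2) + 1/5·(6) = 24/5
E[bid 20] = 1/2·(5) + 3/10·(-9) + 1/5·(5) = 4/5
Best response: bid 10 (24/5 is the largest).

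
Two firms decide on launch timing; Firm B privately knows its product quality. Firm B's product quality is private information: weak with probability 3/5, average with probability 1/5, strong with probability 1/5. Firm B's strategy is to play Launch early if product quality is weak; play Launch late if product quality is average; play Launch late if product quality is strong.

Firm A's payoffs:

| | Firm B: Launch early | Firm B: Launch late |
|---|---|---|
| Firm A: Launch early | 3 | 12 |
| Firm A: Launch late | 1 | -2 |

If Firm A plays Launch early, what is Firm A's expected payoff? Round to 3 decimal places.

6.600

Take the expectation over Firm B's product quality, weighting each type's action by its prior probability.
E[Launch early] = 3/5·3 + 1/5·12 + 1/5·12 = 9/5 + 12/5 + 12/5 = 33/5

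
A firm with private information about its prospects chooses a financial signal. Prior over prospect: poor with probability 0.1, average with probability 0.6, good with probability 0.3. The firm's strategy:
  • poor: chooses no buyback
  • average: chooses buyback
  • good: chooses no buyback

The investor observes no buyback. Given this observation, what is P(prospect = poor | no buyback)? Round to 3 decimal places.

P(no buyback) = 0.1·1 + 0.6·0 + 0.3·1 = 0.4
P(poor | no buyback) = (0.1·1) / 0.4 = 0.1 / 0.4 = 0.25

0.250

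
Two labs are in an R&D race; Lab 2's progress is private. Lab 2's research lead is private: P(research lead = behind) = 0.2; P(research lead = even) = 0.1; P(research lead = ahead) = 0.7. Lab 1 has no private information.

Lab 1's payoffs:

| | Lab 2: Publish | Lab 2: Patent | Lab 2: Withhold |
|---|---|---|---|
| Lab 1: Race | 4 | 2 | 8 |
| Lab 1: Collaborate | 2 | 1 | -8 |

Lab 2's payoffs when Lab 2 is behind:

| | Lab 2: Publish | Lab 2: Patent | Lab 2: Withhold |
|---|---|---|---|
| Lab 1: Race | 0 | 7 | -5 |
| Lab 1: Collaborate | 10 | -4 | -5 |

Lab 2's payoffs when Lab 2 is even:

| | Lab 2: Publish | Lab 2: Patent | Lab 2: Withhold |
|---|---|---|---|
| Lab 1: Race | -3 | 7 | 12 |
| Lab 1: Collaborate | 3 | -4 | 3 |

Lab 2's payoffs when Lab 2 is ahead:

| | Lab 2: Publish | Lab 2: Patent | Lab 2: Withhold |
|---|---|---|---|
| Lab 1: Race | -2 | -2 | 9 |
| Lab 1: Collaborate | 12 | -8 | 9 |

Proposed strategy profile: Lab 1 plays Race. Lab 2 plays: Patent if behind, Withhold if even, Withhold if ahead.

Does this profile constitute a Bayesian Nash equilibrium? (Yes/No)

Lab 1 plays Race: E[Race] = 0.2·(2) + 0.1·(8) + 0.7·(8) = 6.8; E[Collaborate] = -6.2. Best-responding. ✓
Lab 2 (research lead behind), facing Race: Publish gives 0, Patent gives 7, Withhold gives -5. Proposed Patent is best. ✓
Lab 2 (research lead even), facing Race: Publish gives -3, Patent gives 7, Withhold gives 12. Proposed Withhold is best. ✓
Lab 2 (research lead ahead), facing Race: Publish gives -2, Patent gives -2, Withhold gives 9. Proposed Withhold is best. ✓

Yes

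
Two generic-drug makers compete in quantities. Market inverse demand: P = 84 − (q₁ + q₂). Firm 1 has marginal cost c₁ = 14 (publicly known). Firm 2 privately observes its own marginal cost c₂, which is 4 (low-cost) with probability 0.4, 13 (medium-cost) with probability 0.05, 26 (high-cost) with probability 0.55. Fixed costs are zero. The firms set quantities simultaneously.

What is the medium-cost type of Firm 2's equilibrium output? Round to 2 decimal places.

Firm 2 with cost c maximizes (84 − (q₁+q₂) − c)·q₂, giving q₂(c) = (84 − c − q₁)/2.
E[c₂] = 0.4·4 + 0.05·13 + 0.55·26 = 16.55
Firm 1's FOC against E[q₂] yields q₁ = (84 − 2·14 + E[c₂])/3 = (84 − 28 + 16.55)/3 = 24.1833.
q₂(medium-cost) = (84 − 13 − 24.1833)/2 = 23.4083.

23.41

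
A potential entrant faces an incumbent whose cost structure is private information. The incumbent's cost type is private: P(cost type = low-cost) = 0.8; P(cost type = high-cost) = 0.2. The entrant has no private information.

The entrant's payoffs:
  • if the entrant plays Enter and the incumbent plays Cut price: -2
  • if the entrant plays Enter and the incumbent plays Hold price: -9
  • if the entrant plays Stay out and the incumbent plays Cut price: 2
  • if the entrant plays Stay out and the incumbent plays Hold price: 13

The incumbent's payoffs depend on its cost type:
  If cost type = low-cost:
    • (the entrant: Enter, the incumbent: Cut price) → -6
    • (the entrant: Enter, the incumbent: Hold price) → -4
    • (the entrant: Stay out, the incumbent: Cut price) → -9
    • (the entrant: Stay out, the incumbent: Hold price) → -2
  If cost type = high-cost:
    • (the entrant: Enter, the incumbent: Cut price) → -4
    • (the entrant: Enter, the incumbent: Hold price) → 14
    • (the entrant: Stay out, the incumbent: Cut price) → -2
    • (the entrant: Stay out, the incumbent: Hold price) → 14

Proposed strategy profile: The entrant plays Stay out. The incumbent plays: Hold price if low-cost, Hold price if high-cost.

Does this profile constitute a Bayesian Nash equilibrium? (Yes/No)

A profile is a BNE iff every type of every player is best-responding given beliefs about the other side.
The entrant plays Stay out: E[Stay out] = 0.8·(13) + 0.2·(13) = 13; E[Enter] = -9. Best-responding. ✓
The incumbent (cost type low-cost), facing Stay out: Cut price gives -9, Hold price gives -2. Proposed Hold price is best. ✓
The incumbent (cost type high-cost), facing Stay out: Cut price gives -2, Hold price gives 14. Proposed Hold price is best. ✓

Yes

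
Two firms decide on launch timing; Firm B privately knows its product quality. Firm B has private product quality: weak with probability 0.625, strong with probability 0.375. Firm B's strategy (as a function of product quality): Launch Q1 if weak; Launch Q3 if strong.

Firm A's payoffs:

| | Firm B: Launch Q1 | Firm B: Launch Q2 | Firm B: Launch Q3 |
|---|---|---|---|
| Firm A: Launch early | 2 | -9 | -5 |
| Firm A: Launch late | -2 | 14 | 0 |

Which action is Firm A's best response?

Launch early

E[Launch early] = 0.625·(2) + 0.375·(-5) = -0.625
E[Launch late] = 0.625·(-2) + 0.375·(0) = -1.25
Best response: Launch early (-0.625 is the largest).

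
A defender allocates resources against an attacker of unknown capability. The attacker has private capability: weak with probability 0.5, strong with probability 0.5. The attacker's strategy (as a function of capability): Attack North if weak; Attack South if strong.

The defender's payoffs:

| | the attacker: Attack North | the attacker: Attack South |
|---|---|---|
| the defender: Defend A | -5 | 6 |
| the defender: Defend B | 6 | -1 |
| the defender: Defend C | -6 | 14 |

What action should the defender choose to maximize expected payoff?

Defend C

Compute the defender's expected payoff for each action, taking the expectation over the attacker's type.
E[Defend A] = 0.5·(-5) + 0.5·(6) = 0.5
E[Defend B] = 0.5·(6) + 0.5·(-1) = 2.5
E[Defend C] = 0.5·(-6) + 0.5·(14) = 4
Best response: Defend C (4 is the largest).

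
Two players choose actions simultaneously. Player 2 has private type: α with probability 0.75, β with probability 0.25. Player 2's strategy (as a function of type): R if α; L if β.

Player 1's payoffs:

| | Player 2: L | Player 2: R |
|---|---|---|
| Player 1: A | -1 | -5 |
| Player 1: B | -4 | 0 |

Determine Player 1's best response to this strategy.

E[A] = 0.75·(-5) + 0.25·(-1) = -4
E[B] = 0.75·(0) + 0.25·(-4) = -1
Best response: B (-1 is the largest).

B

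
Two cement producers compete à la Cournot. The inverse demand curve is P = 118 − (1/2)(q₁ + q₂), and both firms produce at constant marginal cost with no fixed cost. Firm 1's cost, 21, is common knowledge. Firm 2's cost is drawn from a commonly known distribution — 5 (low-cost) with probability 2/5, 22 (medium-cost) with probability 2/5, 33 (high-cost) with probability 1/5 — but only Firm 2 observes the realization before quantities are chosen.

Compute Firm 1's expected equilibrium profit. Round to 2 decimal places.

Each type of Firm 2 best-responds to q₁; Firm 1 best-responds to the expected q₂ over Firm 2's types.
Firm 2 with cost c maximizes (118 − (1/2)(q₁+q₂) − c)·q₂, giving q₂(c) = (118 − c − (1/2)q₁).
E[c₂] = 2/5·5 + 2/5·22 + 1/5·33 = 17.4
Firm 1's FOC against E[q₂] yields q₁ = (118 − 2·21 + E[c₂])/(3/2) = (118 − 42 + 17.4)/(3/2) = 62.2667.
E[P] = 118 − (1/2)·(q₁ + E[q₂]) = 52.1333; Firm 1's expected profit = (E[P] − 21)·q₁ = (52.1333 − 21)·62.2667 = 1938.57.

1938.57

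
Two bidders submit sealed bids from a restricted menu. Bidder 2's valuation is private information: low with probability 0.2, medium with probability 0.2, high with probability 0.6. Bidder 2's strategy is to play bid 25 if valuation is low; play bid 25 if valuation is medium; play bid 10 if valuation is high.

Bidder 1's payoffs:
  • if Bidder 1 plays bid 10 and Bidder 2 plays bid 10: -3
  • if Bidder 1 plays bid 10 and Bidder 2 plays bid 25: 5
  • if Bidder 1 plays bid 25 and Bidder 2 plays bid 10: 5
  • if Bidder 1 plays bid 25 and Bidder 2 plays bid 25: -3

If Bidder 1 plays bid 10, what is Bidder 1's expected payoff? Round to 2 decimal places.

0.20

Take the expectation over Bidder 2's valuation, weighting each type's action by its prior probability.
E[bid 10] = 0.2·5 + 0.2·5 + 0.6·(-3) = 1 + 1 + (-1.8) = 0.2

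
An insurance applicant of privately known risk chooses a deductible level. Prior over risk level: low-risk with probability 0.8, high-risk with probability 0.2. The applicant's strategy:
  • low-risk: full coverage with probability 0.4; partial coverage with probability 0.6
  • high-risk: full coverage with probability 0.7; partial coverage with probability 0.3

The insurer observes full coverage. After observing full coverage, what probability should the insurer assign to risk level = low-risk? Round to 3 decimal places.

P(full coverage) = 0.8·0.4 + 0.2·0.7 = 0.46
P(low-risk | full coverage) = (0.8·0.4) / 0.46 = 0.32 / 0.46 = 0.695652

0.696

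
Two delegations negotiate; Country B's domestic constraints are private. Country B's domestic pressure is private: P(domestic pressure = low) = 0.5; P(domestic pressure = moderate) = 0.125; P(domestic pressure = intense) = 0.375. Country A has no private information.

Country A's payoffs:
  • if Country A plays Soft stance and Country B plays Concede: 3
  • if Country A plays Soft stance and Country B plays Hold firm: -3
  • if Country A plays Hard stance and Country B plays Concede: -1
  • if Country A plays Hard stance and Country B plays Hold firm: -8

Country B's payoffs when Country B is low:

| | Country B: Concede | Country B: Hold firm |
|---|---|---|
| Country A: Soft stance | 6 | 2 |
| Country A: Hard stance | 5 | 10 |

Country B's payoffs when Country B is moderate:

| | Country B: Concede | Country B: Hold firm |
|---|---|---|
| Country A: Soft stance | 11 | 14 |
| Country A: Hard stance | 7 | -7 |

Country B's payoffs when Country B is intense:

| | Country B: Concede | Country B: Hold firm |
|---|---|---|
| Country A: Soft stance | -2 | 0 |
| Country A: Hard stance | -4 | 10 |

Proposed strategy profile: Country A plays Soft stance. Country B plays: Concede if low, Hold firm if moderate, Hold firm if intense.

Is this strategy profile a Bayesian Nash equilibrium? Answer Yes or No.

A profile is a BNE iff every type of every player is best-responding given beliefs about the other side.
Country A plays Soft stance: E[Soft stance] = 0.5·(3) + 0.125·(-3) + 0.375·(-3) = 0; E[Hard stance] = -4.5. Best-responding. ✓
Country B (domestic pressure low), facing Soft stance: Concede gives 6, Hold firm gives 2. Proposed Concede is best. ✓
Country B (domestic pressure moderate), facing Soft stance: Concede gives 11, Hold firm gives 14. Proposed Hold firm is best. ✓
Country B (domestic pressure intense), facing Soft stance: Concede gives -2, Hold firm gives 0. Proposed Hold firm is best. ✓

Yes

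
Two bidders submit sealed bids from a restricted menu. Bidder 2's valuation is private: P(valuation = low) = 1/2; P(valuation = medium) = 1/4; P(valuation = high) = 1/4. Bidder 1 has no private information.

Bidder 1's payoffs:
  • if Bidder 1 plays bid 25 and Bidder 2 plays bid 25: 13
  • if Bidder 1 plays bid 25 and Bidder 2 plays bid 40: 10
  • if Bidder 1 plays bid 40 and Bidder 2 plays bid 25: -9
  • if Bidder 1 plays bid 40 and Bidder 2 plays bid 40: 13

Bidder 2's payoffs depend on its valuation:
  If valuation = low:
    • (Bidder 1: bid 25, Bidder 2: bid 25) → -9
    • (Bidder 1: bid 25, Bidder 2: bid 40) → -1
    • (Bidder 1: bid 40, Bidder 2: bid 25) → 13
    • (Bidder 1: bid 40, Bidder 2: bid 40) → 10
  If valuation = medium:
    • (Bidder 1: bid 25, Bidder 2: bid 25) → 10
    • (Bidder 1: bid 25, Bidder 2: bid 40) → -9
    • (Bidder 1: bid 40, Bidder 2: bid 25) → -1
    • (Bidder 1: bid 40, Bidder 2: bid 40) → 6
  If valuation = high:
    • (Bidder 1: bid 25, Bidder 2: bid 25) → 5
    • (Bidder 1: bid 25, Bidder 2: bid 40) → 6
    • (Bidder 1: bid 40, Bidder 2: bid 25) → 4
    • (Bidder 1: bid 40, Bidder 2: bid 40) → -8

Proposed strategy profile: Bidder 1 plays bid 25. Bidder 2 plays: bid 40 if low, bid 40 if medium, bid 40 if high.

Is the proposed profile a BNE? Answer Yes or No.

No

Bidder 1 plays bid 25: E[bid 25] = 1/2·(10) + 1/4·(10) + 1/4·(10) = 10; E[bid 40] = 13. Not best-responding. ✗
Bidder 2 (valuation low), facing bid 25: bid 25 gives -9, bid 40 gives -1. Proposed bid 40 is best. ✓
Bidder 2 (valuation medium), facing bid 25: bid 25 gives 10, bid 40 gives -9. Proposed bid 40 is not best — profitable deviation exists. ✗
Bidder 2 (valuation high), facing bid 25: bid 25 gives 5, bid 40 gives 6. Proposed bid 40 is best. ✓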